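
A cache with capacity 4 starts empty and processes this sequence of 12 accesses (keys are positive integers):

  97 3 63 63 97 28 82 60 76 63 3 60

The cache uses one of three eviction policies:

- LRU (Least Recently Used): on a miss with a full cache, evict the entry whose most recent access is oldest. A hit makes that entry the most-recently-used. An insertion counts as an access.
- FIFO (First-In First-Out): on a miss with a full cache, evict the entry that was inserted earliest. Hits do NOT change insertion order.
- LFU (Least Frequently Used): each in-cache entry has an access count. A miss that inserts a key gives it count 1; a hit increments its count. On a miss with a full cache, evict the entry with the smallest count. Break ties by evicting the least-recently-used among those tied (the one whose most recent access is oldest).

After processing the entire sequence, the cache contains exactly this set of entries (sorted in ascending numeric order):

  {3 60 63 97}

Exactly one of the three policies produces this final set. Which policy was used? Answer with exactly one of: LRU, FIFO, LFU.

Answer: LFU

Derivation:
Simulating under each policy and comparing final sets:
  LRU: final set = {3 60 63 76} -> differs
  FIFO: final set = {3 60 63 76} -> differs
  LFU: final set = {3 60 63 97} -> MATCHES target
Only LFU produces the target set.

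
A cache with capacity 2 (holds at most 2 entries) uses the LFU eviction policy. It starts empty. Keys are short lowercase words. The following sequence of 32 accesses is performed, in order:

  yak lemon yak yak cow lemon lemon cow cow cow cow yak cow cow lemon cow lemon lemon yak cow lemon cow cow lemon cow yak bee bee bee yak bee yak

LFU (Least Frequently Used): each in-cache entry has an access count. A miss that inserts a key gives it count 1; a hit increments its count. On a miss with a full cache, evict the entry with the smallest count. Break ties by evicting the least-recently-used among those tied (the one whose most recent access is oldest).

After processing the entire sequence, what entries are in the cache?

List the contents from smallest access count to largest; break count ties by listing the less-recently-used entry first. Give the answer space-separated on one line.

Answer: yak cow

Derivation:
LFU simulation (capacity=2):
  1. access yak: MISS. Cache: [yak(c=1)]
  2. access lemon: MISS. Cache: [yak(c=1) lemon(c=1)]
  3. access yak: HIT, count now 2. Cache: [lemon(c=1) yak(c=2)]
  4. access yak: HIT, count now 3. Cache: [lemon(c=1) yak(c=3)]
  5. access cow: MISS, evict lemon(c=1). Cache: [cow(c=1) yak(c=3)]
  6. access lemon: MISS, evict cow(c=1). Cache: [lemon(c=1) yak(c=3)]
  7. access lemon: HIT, count now 2. Cache: [lemon(c=2) yak(c=3)]
  8. access cow: MISS, evict lemon(c=2). Cache: [cow(c=1) yak(c=3)]
  9. access cow: HIT, count now 2. Cache: [cow(c=2) yak(c=3)]
  10. access cow: HIT, count now 3. Cache: [yak(c=3) cow(c=3)]
  11. access cow: HIT, count now 4. Cache: [yak(c=3) cow(c=4)]
  12. access yak: HIT, count now 4. Cache: [cow(c=4) yak(c=4)]
  13. access cow: HIT, count now 5. Cache: [yak(c=4) cow(c=5)]
  14. access cow: HIT, count now 6. Cache: [yak(c=4) cow(c=6)]
  15. access lemon: MISS, evict yak(c=4). Cache: [lemon(c=1) cow(c=6)]
  16. access cow: HIT, count now 7. Cache: [lemon(c=1) cow(c=7)]
  17. access lemon: HIT, count now 2. Cache: [lemon(c=2) cow(c=7)]
  18. access lemon: HIT, count now 3. Cache: [lemon(c=3) cow(c=7)]
  19. access yak: MISS, evict lemon(c=3). Cache: [yak(c=1) cow(c=7)]
  20. access cow: HIT, count now 8. Cache: [yak(c=1) cow(c=8)]
  21. access lemon: MISS, evict yak(c=1). Cache: [lemon(c=1) cow(c=8)]
  22. access cow: HIT, count now 9. Cache: [lemon(c=1) cow(c=9)]
  23. access cow: HIT, count now 10. Cache: [lemon(c=1) cow(c=10)]
  24. access lemon: HIT, count now 2. Cache: [lemon(c=2) cow(c=10)]
  25. access cow: HIT, count now 11. Cache: [lemon(c=2) cow(c=11)]
  26. access yak: MISS, evict lemon(c=2). Cache: [yak(c=1) cow(c=11)]
  27. access bee: MISS, evict yak(c=1). Cache: [bee(c=1) cow(c=11)]
  28. access bee: HIT, count now 2. Cache: [bee(c=2) cow(c=11)]
  29. access bee: HIT, count now 3. Cache: [bee(c=3) cow(c=11)]
  30. access yak: MISS, evict bee(c=3). Cache: [yak(c=1) cow(c=11)]
  31. access bee: MISS, evict yak(c=1). Cache: [bee(c=1) cow(c=11)]
  32. access yak: MISS, evict bee(c=1). Cache: [yak(c=1) cow(c=11)]
Total: 19 hits, 13 misses, 11 evictions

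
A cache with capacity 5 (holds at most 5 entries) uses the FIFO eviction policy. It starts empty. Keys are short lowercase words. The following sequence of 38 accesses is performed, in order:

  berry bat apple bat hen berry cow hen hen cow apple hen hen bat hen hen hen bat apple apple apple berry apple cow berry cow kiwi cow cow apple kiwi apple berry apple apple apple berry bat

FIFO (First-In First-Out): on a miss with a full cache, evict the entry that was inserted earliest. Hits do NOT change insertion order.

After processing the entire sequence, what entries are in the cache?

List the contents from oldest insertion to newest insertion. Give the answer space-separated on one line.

FIFO simulation (capacity=5):
  1. access berry: MISS. Cache (old->new): [berry]
  2. access bat: MISS. Cache (old->new): [berry bat]
  3. access apple: MISS. Cache (old->new): [berry bat apple]
  4. access bat: HIT. Cache (old->new): [berry bat apple]
  5. access hen: MISS. Cache (old->new): [berry bat apple hen]
  6. access berry: HIT. Cache (old->new): [berry bat apple hen]
  7. access cow: MISS. Cache (old->new): [berry bat apple hen cow]
  8. access hen: HIT. Cache (old->new): [berry bat apple hen cow]
  9. access hen: HIT. Cache (old->new): [berry bat apple hen cow]
  10. access cow: HIT. Cache (old->new): [berry bat apple hen cow]
  11. access apple: HIT. Cache (old->new): [berry bat apple hen cow]
  12. access hen: HIT. Cache (old->new): [berry bat apple hen cow]
  13. access hen: HIT. Cache (old->new): [berry bat apple hen cow]
  14. access bat: HIT. Cache (old->new): [berry bat apple hen cow]
  15. access hen: HIT. Cache (old->new): [berry bat apple hen cow]
  16. access hen: HIT. Cache (old->new): [berry bat apple hen cow]
  17. access hen: HIT. Cache (old->new): [berry bat apple hen cow]
  18. access bat: HIT. Cache (old->new): [berry bat apple hen cow]
  19. access apple: HIT. Cache (old->new): [berry bat apple hen cow]
  20. access apple: HIT. Cache (old->new): [berry bat apple hen cow]
  21. access apple: HIT. Cache (old->new): [berry bat apple hen cow]
  22. access berry: HIT. Cache (old->new): [berry bat apple hen cow]
  23. access apple: HIT. Cache (old->new): [berry bat apple hen cow]
  24. access cow: HIT. Cache (old->new): [berry bat apple hen cow]
  25. access berry: HIT. Cache (old->new): [berry bat apple hen cow]
  26. access cow: HIT. Cache (old->new): [berry bat apple hen cow]
  27. access kiwi: MISS, evict berry. Cache (old->new): [bat apple hen cow kiwi]
  28. access cow: HIT. Cache (old->new): [bat apple hen cow kiwi]
  29. access cow: HIT. Cache (old->new): [bat apple hen cow kiwi]
  30. access apple: HIT. Cache (old->new): [bat apple hen cow kiwi]
  31. access kiwi: HIT. Cache (old->new): [bat apple hen cow kiwi]
  32. access apple: HIT. Cache (old->new): [bat apple hen cow kiwi]
  33. access berry: MISS, evict bat. Cache (old->new): [apple hen cow kiwi berry]
  34. access apple: HIT. Cache (old->new): [apple hen cow kiwi berry]
  35. access apple: HIT. Cache (old->new): [apple hen cow kiwi berry]
  36. access apple: HIT. Cache (old->new): [apple hen cow kiwi berry]
  37. access berry: HIT. Cache (old->new): [apple hen cow kiwi berry]
  38. access bat: MISS, evict apple. Cache (old->new): [hen cow kiwi berry bat]
Total: 30 hits, 8 misses, 3 evictions

Answer: hen cow kiwi berry bat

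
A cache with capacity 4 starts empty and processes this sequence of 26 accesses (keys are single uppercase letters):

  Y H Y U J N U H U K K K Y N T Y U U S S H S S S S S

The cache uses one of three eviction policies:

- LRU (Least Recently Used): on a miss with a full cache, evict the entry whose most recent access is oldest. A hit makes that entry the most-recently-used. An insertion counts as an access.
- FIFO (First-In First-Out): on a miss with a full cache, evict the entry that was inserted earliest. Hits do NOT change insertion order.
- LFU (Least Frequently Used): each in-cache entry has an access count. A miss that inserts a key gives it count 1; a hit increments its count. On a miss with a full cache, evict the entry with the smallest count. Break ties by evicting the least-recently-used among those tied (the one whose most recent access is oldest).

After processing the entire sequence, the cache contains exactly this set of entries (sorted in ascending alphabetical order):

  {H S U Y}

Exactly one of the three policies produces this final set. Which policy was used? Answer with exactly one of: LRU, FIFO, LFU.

Answer: LRU

Derivation:
Simulating under each policy and comparing final sets:
  LRU: final set = {H S U Y} -> MATCHES target
  FIFO: final set = {H S T U} -> differs
  LFU: final set = {K S U Y} -> differs
Only LRU produces the target set.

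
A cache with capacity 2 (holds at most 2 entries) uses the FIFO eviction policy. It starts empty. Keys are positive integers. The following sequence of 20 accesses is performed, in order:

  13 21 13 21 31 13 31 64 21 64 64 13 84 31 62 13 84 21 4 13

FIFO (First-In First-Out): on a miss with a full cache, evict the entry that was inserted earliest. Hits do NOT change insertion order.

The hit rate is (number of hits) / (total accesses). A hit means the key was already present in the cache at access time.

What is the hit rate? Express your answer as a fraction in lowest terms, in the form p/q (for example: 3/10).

Answer: 1/4

Derivation:
FIFO simulation (capacity=2):
  1. access 13: MISS. Cache (old->new): [13]
  2. access 21: MISS. Cache (old->new): [13 21]
  3. access 13: HIT. Cache (old->new): [13 21]
  4. access 21: HIT. Cache (old->new): [13 21]
  5. access 31: MISS, evict 13. Cache (old->new): [21 31]
  6. access 13: MISS, evict 21. Cache (old->new): [31 13]
  7. access 31: HIT. Cache (old->new): [31 13]
  8. access 64: MISS, evict 31. Cache (old->new): [13 64]
  9. access 21: MISS, evict 13. Cache (old->new): [64 21]
  10. access 64: HIT. Cache (old->new): [64 21]
  11. access 64: HIT. Cache (old->new): [64 21]
  12. access 13: MISS, evict 64. Cache (old->new): [21 13]
  13. access 84: MISS, evict 21. Cache (old->new): [13 84]
  14. access 31: MISS, evict 13. Cache (old->new): [84 31]
  15. access 62: MISS, evict 84. Cache (old->new): [31 62]
  16. access 13: MISS, evict 31. Cache (old->new): [62 13]
  17. access 84: MISS, evict 62. Cache (old->new): [13 84]
  18. access 21: MISS, evict 13. Cache (old->new): [84 21]
  19. access 4: MISS, evict 84. Cache (old->new): [21 4]
  20. access 13: MISS, evict 21. Cache (old->new): [4 13]
Total: 5 hits, 15 misses, 13 evictions

Hit rate = 5/20 = 1/4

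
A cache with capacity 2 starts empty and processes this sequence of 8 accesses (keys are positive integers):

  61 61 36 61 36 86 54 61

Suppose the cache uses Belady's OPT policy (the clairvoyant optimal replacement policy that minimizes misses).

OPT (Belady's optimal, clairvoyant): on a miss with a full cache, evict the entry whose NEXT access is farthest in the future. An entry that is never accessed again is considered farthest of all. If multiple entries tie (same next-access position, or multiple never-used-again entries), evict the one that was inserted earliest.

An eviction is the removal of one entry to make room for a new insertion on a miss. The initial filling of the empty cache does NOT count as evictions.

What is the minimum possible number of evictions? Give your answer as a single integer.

OPT (Belady) simulation (capacity=2):
  1. access 61: MISS. Cache: [61]
  2. access 61: HIT. Next use of 61: step 4. Cache: [61]
  3. access 36: MISS. Cache: [61 36]
  4. access 61: HIT. Next use of 61: step 8. Cache: [61 36]
  5. access 36: HIT. Next use of 36: never. Cache: [61 36]
  6. access 86: MISS, evict 36 (next use: never). Cache: [61 86]
  7. access 54: MISS, evict 86 (next use: never). Cache: [61 54]
  8. access 61: HIT. Next use of 61: never. Cache: [61 54]
Total: 4 hits, 4 misses, 2 evictions

Answer: 2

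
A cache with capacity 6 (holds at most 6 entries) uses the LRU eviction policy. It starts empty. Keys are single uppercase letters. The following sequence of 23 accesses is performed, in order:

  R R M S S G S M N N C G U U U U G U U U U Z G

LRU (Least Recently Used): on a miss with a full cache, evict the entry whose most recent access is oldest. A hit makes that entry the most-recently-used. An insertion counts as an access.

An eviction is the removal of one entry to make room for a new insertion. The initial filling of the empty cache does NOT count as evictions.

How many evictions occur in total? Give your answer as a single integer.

Answer: 2

Derivation:
LRU simulation (capacity=6):
  1. access R: MISS. Cache (LRU->MRU): [R]
  2. access R: HIT. Cache (LRU->MRU): [R]
  3. access M: MISS. Cache (LRU->MRU): [R M]
  4. access S: MISS. Cache (LRU->MRU): [R M S]
  5. access S: HIT. Cache (LRU->MRU): [R M S]
  6. access G: MISS. Cache (LRU->MRU): [R M S G]
  7. access S: HIT. Cache (LRU->MRU): [R M G S]
  8. access M: HIT. Cache (LRU->MRU): [R G S M]
  9. access N: MISS. Cache (LRU->MRU): [R G S M N]
  10. access N: HIT. Cache (LRU->MRU): [R G S M N]
  11. access C: MISS. Cache (LRU->MRU): [R G S M N C]
  12. access G: HIT. Cache (LRU->MRU): [R S M N C G]
  13. access U: MISS, evict R. Cache (LRU->MRU): [S M N C G U]
  14. access U: HIT. Cache (LRU->MRU): [S M N C G U]
  15. access U: HIT. Cache (LRU->MRU): [S M N C G U]
  16. access U: HIT. Cache (LRU->MRU): [S M N C G U]
  17. access G: HIT. Cache (LRU->MRU): [S M N C U G]
  18. access U: HIT. Cache (LRU->MRU): [S M N C G U]
  19. access U: HIT. Cache (LRU->MRU): [S M N C G U]
  20. access U: HIT. Cache (LRU->MRU): [S M N C G U]
  21. access U: HIT. Cache (LRU->MRU): [S M N C G U]
  22. access Z: MISS, evict S. Cache (LRU->MRU): [M N C G U Z]
  23. access G: HIT. Cache (LRU->MRU): [M N C U Z G]
Total: 15 hits, 8 misses, 2 evictions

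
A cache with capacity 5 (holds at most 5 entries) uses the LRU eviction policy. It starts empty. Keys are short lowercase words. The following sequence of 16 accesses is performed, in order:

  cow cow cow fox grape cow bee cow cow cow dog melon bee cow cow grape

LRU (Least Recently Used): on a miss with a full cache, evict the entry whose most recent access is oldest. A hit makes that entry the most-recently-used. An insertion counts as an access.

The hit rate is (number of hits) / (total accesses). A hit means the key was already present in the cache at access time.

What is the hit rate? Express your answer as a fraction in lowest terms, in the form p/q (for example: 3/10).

Answer: 5/8

Derivation:
LRU simulation (capacity=5):
  1. access cow: MISS. Cache (LRU->MRU): [cow]
  2. access cow: HIT. Cache (LRU->MRU): [cow]
  3. access cow: HIT. Cache (LRU->MRU): [cow]
  4. access fox: MISS. Cache (LRU->MRU): [cow fox]
  5. access grape: MISS. Cache (LRU->MRU): [cow fox grape]
  6. access cow: HIT. Cache (LRU->MRU): [fox grape cow]
  7. access bee: MISS. Cache (LRU->MRU): [fox grape cow bee]
  8. access cow: HIT. Cache (LRU->MRU): [fox grape bee cow]
  9. access cow: HIT. Cache (LRU->MRU): [fox grape bee cow]
  10. access cow: HIT. Cache (LRU->MRU): [fox grape bee cow]
  11. access dog: MISS. Cache (LRU->MRU): [fox grape bee cow dog]
  12. access melon: MISS, evict fox. Cache (LRU->MRU): [grape bee cow dog melon]
  13. access bee: HIT. Cache (LRU->MRU): [grape cow dog melon bee]
  14. access cow: HIT. Cache (LRU->MRU): [grape dog melon bee cow]
  15. access cow: HIT. Cache (LRU->MRU): [grape dog melon bee cow]
  16. access grape: HIT. Cache (LRU->MRU): [dog melon bee cow grape]
Total: 10 hits, 6 misses, 1 evictions

Hit rate = 10/16 = 5/8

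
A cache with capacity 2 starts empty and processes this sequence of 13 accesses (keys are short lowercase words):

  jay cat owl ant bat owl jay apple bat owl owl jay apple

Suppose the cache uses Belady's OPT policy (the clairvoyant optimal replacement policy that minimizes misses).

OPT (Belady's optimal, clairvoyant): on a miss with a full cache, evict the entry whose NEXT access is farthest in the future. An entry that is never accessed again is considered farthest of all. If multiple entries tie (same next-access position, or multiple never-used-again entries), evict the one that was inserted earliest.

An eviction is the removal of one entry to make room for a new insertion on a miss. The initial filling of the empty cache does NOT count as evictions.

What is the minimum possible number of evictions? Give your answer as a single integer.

OPT (Belady) simulation (capacity=2):
  1. access jay: MISS. Cache: [jay]
  2. access cat: MISS. Cache: [jay cat]
  3. access owl: MISS, evict cat (next use: never). Cache: [jay owl]
  4. access ant: MISS, evict jay (next use: step 7). Cache: [owl ant]
  5. access bat: MISS, evict ant (next use: never). Cache: [owl bat]
  6. access owl: HIT. Next use of owl: step 10. Cache: [owl bat]
  7. access jay: MISS, evict owl (next use: step 10). Cache: [bat jay]
  8. access apple: MISS, evict jay (next use: step 12). Cache: [bat apple]
  9. access bat: HIT. Next use of bat: never. Cache: [bat apple]
  10. access owl: MISS, evict bat (next use: never). Cache: [apple owl]
  11. access owl: HIT. Next use of owl: never. Cache: [apple owl]
  12. access jay: MISS, evict owl (next use: never). Cache: [apple jay]
  13. access apple: HIT. Next use of apple: never. Cache: [apple jay]
Total: 4 hits, 9 misses, 7 evictions

Answer: 7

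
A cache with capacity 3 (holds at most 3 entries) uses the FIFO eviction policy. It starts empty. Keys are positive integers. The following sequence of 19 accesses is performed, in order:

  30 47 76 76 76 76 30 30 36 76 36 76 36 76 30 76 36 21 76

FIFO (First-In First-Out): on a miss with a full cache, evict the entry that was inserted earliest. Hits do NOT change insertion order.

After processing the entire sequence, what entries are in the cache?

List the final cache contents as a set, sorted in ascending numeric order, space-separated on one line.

Answer: 21 30 76

Derivation:
FIFO simulation (capacity=3):
  1. access 30: MISS. Cache (old->new): [30]
  2. access 47: MISS. Cache (old->new): [30 47]
  3. access 76: MISS. Cache (old->new): [30 47 76]
  4. access 76: HIT. Cache (old->new): [30 47 76]
  5. access 76: HIT. Cache (old->new): [30 47 76]
  6. access 76: HIT. Cache (old->new): [30 47 76]
  7. access 30: HIT. Cache (old->new): [30 47 76]
  8. access 30: HIT. Cache (old->new): [30 47 76]
  9. access 36: MISS, evict 30. Cache (old->new): [47 76 36]
  10. access 76: HIT. Cache (old->new): [47 76 36]
  11. access 36: HIT. Cache (old->new): [47 76 36]
  12. access 76: HIT. Cache (old->new): [47 76 36]
  13. access 36: HIT. Cache (old->new): [47 76 36]
  14. access 76: HIT. Cache (old->new): [47 76 36]
  15. access 30: MISS, evict 47. Cache (old->new): [76 36 30]
  16. access 76: HIT. Cache (old->new): [76 36 30]
  17. access 36: HIT. Cache (old->new): [76 36 30]
  18. access 21: MISS, evict 76. Cache (old->new): [36 30 21]
  19. access 76: MISS, evict 36. Cache (old->new): [30 21 76]
Total: 12 hits, 7 misses, 4 evictions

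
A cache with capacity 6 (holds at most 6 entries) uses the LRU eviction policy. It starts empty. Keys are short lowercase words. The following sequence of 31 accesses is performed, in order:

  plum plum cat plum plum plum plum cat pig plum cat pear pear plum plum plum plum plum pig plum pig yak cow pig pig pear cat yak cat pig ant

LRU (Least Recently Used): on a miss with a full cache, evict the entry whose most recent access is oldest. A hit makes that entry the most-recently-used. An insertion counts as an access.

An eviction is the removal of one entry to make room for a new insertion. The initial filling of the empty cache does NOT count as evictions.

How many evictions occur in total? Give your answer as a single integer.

Answer: 1

Derivation:
LRU simulation (capacity=6):
  1. access plum: MISS. Cache (LRU->MRU): [plum]
  2. access plum: HIT. Cache (LRU->MRU): [plum]
  3. access cat: MISS. Cache (LRU->MRU): [plum cat]
  4. access plum: HIT. Cache (LRU->MRU): [cat plum]
  5. access plum: HIT. Cache (LRU->MRU): [cat plum]
  6. access plum: HIT. Cache (LRU->MRU): [cat plum]
  7. access plum: HIT. Cache (LRU->MRU): [cat plum]
  8. access cat: HIT. Cache (LRU->MRU): [plum cat]
  9. access pig: MISS. Cache (LRU->MRU): [plum cat pig]
  10. access plum: HIT. Cache (LRU->MRU): [cat pig plum]
  11. access cat: HIT. Cache (LRU->MRU): [pig plum cat]
  12. access pear: MISS. Cache (LRU->MRU): [pig plum cat pear]
  13. access pear: HIT. Cache (LRU->MRU): [pig plum cat pear]
  14. access plum: HIT. Cache (LRU->MRU): [pig cat pear plum]
  15. access plum: HIT. Cache (LRU->MRU): [pig cat pear plum]
  16. access plum: HIT. Cache (LRU->MRU): [pig cat pear plum]
  17. access plum: HIT. Cache (LRU->MRU): [pig cat pear plum]
  18. access plum: HIT. Cache (LRU->MRU): [pig cat pear plum]
  19. access pig: HIT. Cache (LRU->MRU): [cat pear plum pig]
  20. access plum: HIT. Cache (LRU->MRU): [cat pear pig plum]
  21. access pig: HIT. Cache (LRU->MRU): [cat pear plum pig]
  22. access yak: MISS. Cache (LRU->MRU): [cat pear plum pig yak]
  23. access cow: MISS. Cache (LRU->MRU): [cat pear plum pig yak cow]
  24. access pig: HIT. Cache (LRU->MRU): [cat pear plum yak cow pig]
  25. access pig: HIT. Cache (LRU->MRU): [cat pear plum yak cow pig]
  26. access pear: HIT. Cache (LRU->MRU): [cat plum yak cow pig pear]
  27. access cat: HIT. Cache (LRU->MRU): [plum yak cow pig pear cat]
  28. access yak: HIT. Cache (LRU->MRU): [plum cow pig pear cat yak]
  29. access cat: HIT. Cache (LRU->MRU): [plum cow pig pear yak cat]
  30. access pig: HIT. Cache (LRU->MRU): [plum cow pear yak cat pig]
  31. access ant: MISS, evict plum. Cache (LRU->MRU): [cow pear yak cat pig ant]
Total: 24 hits, 7 misses, 1 evictions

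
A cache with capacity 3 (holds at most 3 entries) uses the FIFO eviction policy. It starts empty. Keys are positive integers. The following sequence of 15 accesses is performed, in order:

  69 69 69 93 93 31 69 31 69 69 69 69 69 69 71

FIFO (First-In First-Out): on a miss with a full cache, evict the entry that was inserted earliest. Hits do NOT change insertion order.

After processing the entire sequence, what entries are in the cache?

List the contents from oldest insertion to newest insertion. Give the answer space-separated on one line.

Answer: 93 31 71

Derivation:
FIFO simulation (capacity=3):
  1. access 69: MISS. Cache (old->new): [69]
  2. access 69: HIT. Cache (old->new): [69]
  3. access 69: HIT. Cache (old->new): [69]
  4. access 93: MISS. Cache (old->new): [69 93]
  5. access 93: HIT. Cache (old->new): [69 93]
  6. access 31: MISS. Cache (old->new): [69 93 31]
  7. access 69: HIT. Cache (old->new): [69 93 31]
  8. access 31: HIT. Cache (old->new): [69 93 31]
  9. access 69: HIT. Cache (old->new): [69 93 31]
  10. access 69: HIT. Cache (old->new): [69 93 31]
  11. access 69: HIT. Cache (old->new): [69 93 31]
  12. access 69: HIT. Cache (old->new): [69 93 31]
  13. access 69: HIT. Cache (old->new): [69 93 31]
  14. access 69: HIT. Cache (old->new): [69 93 31]
  15. access 71: MISS, evict 69. Cache (old->new): [93 31 71]
Total: 11 hits, 4 misses, 1 evictions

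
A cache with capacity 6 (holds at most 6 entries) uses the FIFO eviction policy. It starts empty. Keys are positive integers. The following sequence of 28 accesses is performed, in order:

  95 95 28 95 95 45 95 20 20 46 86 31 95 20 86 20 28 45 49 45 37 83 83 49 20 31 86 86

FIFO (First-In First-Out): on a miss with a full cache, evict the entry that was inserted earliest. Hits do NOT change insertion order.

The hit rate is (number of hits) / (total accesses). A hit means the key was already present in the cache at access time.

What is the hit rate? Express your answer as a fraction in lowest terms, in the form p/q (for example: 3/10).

FIFO simulation (capacity=6):
  1. access 95: MISS. Cache (old->new): [95]
  2. access 95: HIT. Cache (old->new): [95]
  3. access 28: MISS. Cache (old->new): [95 28]
  4. access 95: HIT. Cache (old->new): [95 28]
  5. access 95: HIT. Cache (old->new): [95 28]
  6. access 45: MISS. Cache (old->new): [95 28 45]
  7. access 95: HIT. Cache (old->new): [95 28 45]
  8. access 20: MISS. Cache (old->new): [95 28 45 20]
  9. access 20: HIT. Cache (old->new): [95 28 45 20]
  10. access 46: MISS. Cache (old->new): [95 28 45 20 46]
  11. access 86: MISS. Cache (old->new): [95 28 45 20 46 86]
  12. access 31: MISS, evict 95. Cache (old->new): [28 45 20 46 86 31]
  13. access 95: MISS, evict 28. Cache (old->new): [45 20 46 86 31 95]
  14. access 20: HIT. Cache (old->new): [45 20 46 86 31 95]
  15. access 86: HIT. Cache (old->new): [45 20 46 86 31 95]
  16. access 20: HIT. Cache (old->new): [45 20 46 86 31 95]
  17. access 28: MISS, evict 45. Cache (old->new): [20 46 86 31 95 28]
  18. access 45: MISS, evict 20. Cache (old->new): [46 86 31 95 28 45]
  19. access 49: MISS, evict 46. Cache (old->new): [86 31 95 28 45 49]
  20. access 45: HIT. Cache (old->new): [86 31 95 28 45 49]
  21. access 37: MISS, evict 86. Cache (old->new): [31 95 28 45 49 37]
  22. access 83: MISS, evict 31. Cache (old->new): [95 28 45 49 37 83]
  23. access 83: HIT. Cache (old->new): [95 28 45 49 37 83]
  24. access 49: HIT. Cache (old->new): [95 28 45 49 37 83]
  25. access 20: MISS, evict 95. Cache (old->new): [28 45 49 37 83 20]
  26. access 31: MISS, evict 28. Cache (old->new): [45 49 37 83 20 31]
  27. access 86: MISS, evict 45. Cache (old->new): [49 37 83 20 31 86]
  28. access 86: HIT. Cache (old->new): [49 37 83 20 31 86]
Total: 12 hits, 16 misses, 10 evictions

Hit rate = 12/28 = 3/7

Answer: 3/7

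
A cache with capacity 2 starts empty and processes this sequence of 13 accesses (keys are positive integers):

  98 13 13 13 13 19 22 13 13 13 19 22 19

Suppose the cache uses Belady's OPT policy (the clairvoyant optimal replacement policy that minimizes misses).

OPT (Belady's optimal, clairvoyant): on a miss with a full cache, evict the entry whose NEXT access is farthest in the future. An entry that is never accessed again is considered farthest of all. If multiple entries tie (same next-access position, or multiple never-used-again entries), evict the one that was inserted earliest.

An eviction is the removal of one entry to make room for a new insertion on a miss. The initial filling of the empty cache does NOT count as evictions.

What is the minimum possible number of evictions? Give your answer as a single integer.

OPT (Belady) simulation (capacity=2):
  1. access 98: MISS. Cache: [98]
  2. access 13: MISS. Cache: [98 13]
  3. access 13: HIT. Next use of 13: step 4. Cache: [98 13]
  4. access 13: HIT. Next use of 13: step 5. Cache: [98 13]
  5. access 13: HIT. Next use of 13: step 8. Cache: [98 13]
  6. access 19: MISS, evict 98 (next use: never). Cache: [13 19]
  7. access 22: MISS, evict 19 (next use: step 11). Cache: [13 22]
  8. access 13: HIT. Next use of 13: step 9. Cache: [13 22]
  9. access 13: HIT. Next use of 13: step 10. Cache: [13 22]
  10. access 13: HIT. Next use of 13: never. Cache: [13 22]
  11. access 19: MISS, evict 13 (next use: never). Cache: [22 19]
  12. access 22: HIT. Next use of 22: never. Cache: [22 19]
  13. access 19: HIT. Next use of 19: never. Cache: [22 19]
Total: 8 hits, 5 misses, 3 evictions

Answer: 3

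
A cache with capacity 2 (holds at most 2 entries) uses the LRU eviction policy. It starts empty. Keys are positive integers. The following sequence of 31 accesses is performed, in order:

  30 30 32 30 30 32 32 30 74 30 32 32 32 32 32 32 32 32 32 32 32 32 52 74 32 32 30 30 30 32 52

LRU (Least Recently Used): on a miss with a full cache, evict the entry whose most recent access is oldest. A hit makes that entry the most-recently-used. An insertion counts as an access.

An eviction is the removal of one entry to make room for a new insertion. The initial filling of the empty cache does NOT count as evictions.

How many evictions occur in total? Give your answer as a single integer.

LRU simulation (capacity=2):
  1. access 30: MISS. Cache (LRU->MRU): [30]
  2. access 30: HIT. Cache (LRU->MRU): [30]
  3. access 32: MISS. Cache (LRU->MRU): [30 32]
  4. access 30: HIT. Cache (LRU->MRU): [32 30]
  5. access 30: HIT. Cache (LRU->MRU): [32 30]
  6. access 32: HIT. Cache (LRU->MRU): [30 32]
  7. access 32: HIT. Cache (LRU->MRU): [30 32]
  8. access 30: HIT. Cache (LRU->MRU): [32 30]
  9. access 74: MISS, evict 32. Cache (LRU->MRU): [30 74]
  10. access 30: HIT. Cache (LRU->MRU): [74 30]
  11. access 32: MISS, evict 74. Cache (LRU->MRU): [30 32]
  12. access 32: HIT. Cache (LRU->MRU): [30 32]
  13. access 32: HIT. Cache (LRU->MRU): [30 32]
  14. access 32: HIT. Cache (LRU->MRU): [30 32]
  15. access 32: HIT. Cache (LRU->MRU): [30 32]
  16. access 32: HIT. Cache (LRU->MRU): [30 32]
  17. access 32: HIT. Cache (LRU->MRU): [30 32]
  18. access 32: HIT. Cache (LRU->MRU): [30 32]
  19. access 32: HIT. Cache (LRU->MRU): [30 32]
  20. access 32: HIT. Cache (LRU->MRU): [30 32]
  21. access 32: HIT. Cache (LRU->MRU): [30 32]
  22. access 32: HIT. Cache (LRU->MRU): [30 32]
  23. access 52: MISS, evict 30. Cache (LRU->MRU): [32 52]
  24. access 74: MISS, evict 32. Cache (LRU->MRU): [52 74]
  25. access 32: MISS, evict 52. Cache (LRU->MRU): [74 32]
  26. access 32: HIT. Cache (LRU->MRU): [74 32]
  27. access 30: MISS, evict 74. Cache (LRU->MRU): [32 30]
  28. access 30: HIT. Cache (LRU->MRU): [32 30]
  29. access 30: HIT. Cache (LRU->MRU): [32 30]
  30. access 32: HIT. Cache (LRU->MRU): [30 32]
  31. access 52: MISS, evict 30. Cache (LRU->MRU): [32 52]
Total: 22 hits, 9 misses, 7 evictions

Answer: 7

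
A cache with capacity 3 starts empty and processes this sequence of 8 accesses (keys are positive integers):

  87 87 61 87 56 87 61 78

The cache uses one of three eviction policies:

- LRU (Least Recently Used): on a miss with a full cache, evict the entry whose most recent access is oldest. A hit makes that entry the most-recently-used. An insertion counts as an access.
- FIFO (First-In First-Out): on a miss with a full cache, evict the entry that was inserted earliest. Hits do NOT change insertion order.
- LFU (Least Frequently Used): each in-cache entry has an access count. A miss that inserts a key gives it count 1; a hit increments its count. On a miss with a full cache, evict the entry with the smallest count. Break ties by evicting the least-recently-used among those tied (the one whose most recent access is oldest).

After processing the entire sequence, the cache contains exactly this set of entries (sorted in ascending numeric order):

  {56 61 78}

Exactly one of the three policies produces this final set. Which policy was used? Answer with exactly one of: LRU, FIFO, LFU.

Simulating under each policy and comparing final sets:
  LRU: final set = {61 78 87} -> differs
  FIFO: final set = {56 61 78} -> MATCHES target
  LFU: final set = {61 78 87} -> differs
Only FIFO produces the target set.

Answer: FIFO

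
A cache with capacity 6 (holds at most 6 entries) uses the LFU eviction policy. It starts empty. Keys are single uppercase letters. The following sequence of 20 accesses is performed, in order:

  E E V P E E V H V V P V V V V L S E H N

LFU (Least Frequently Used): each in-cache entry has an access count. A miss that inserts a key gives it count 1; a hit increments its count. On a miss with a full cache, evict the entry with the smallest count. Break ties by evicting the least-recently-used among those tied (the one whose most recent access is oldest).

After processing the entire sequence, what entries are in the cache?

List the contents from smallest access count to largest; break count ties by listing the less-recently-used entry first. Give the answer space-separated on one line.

Answer: S N P H E V

Derivation:
LFU simulation (capacity=6):
  1. access E: MISS. Cache: [E(c=1)]
  2. access E: HIT, count now 2. Cache: [E(c=2)]
  3. access V: MISS. Cache: [V(c=1) E(c=2)]
  4. access P: MISS. Cache: [V(c=1) P(c=1) E(c=2)]
  5. access E: HIT, count now 3. Cache: [V(c=1) P(c=1) E(c=3)]
  6. access E: HIT, count now 4. Cache: [V(c=1) P(c=1) E(c=4)]
  7. access V: HIT, count now 2. Cache: [P(c=1) V(c=2) E(c=4)]
  8. access H: MISS. Cache: [P(c=1) H(c=1) V(c=2) E(c=4)]
  9. access V: HIT, count now 3. Cache: [P(c=1) H(c=1) V(c=3) E(c=4)]
  10. access V: HIT, count now 4. Cache: [P(c=1) H(c=1) E(c=4) V(c=4)]
  11. access P: HIT, count now 2. Cache: [H(c=1) P(c=2) E(c=4) V(c=4)]
  12. access V: HIT, count now 5. Cache: [H(c=1) P(c=2) E(c=4) V(c=5)]
  13. access V: HIT, count now 6. Cache: [H(c=1) P(c=2) E(c=4) V(c=6)]
  14. access V: HIT, count now 7. Cache: [H(c=1) P(c=2) E(c=4) V(c=7)]
  15. access V: HIT, count now 8. Cache: [H(c=1) P(c=2) E(c=4) V(c=8)]
  16. access L: MISS. Cache: [H(c=1) L(c=1) P(c=2) E(c=4) V(c=8)]
  17. access S: MISS. Cache: [H(c=1) L(c=1) S(c=1) P(c=2) E(c=4) V(c=8)]
  18. access E: HIT, count now 5. Cache: [H(c=1) L(c=1) S(c=1) P(c=2) E(c=5) V(c=8)]
  19. access H: HIT, count now 2. Cache: [L(c=1) S(c=1) P(c=2) H(c=2) E(c=5) V(c=8)]
  20. access N: MISS, evict L(c=1). Cache: [S(c=1) N(c=1) P(c=2) H(c=2) E(c=5) V(c=8)]
Total: 13 hits, 7 misses, 1 evictions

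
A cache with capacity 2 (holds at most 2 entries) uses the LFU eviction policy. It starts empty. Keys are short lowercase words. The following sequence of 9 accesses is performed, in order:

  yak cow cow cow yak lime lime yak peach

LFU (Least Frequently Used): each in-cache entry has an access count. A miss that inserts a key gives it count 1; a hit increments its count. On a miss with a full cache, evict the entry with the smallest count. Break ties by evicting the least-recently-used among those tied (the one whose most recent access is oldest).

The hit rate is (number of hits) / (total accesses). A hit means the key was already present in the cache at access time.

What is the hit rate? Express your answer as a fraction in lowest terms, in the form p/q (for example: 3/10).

Answer: 4/9

Derivation:
LFU simulation (capacity=2):
  1. access yak: MISS. Cache: [yak(c=1)]
  2. access cow: MISS. Cache: [yak(c=1) cow(c=1)]
  3. access cow: HIT, count now 2. Cache: [yak(c=1) cow(c=2)]
  4. access cow: HIT, count now 3. Cache: [yak(c=1) cow(c=3)]
  5. access yak: HIT, count now 2. Cache: [yak(c=2) cow(c=3)]
  6. access lime: MISS, evict yak(c=2). Cache: [lime(c=1) cow(c=3)]
  7. access lime: HIT, count now 2. Cache: [lime(c=2) cow(c=3)]
  8. access yak: MISS, evict lime(c=2). Cache: [yak(c=1) cow(c=3)]
  9. access peach: MISS, evict yak(c=1). Cache: [peach(c=1) cow(c=3)]
Total: 4 hits, 5 misses, 3 evictions

Hit rate = 4/9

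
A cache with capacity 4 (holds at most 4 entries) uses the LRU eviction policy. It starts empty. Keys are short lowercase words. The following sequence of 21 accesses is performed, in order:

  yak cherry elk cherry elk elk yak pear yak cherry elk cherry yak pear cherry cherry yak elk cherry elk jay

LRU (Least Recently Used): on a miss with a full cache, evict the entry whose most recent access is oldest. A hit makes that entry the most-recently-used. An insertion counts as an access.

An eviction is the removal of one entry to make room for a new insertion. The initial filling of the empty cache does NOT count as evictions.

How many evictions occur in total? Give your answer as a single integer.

Answer: 1

Derivation:
LRU simulation (capacity=4):
  1. access yak: MISS. Cache (LRU->MRU): [yak]
  2. access cherry: MISS. Cache (LRU->MRU): [yak cherry]
  3. access elk: MISS. Cache (LRU->MRU): [yak cherry elk]
  4. access cherry: HIT. Cache (LRU->MRU): [yak elk cherry]
  5. access elk: HIT. Cache (LRU->MRU): [yak cherry elk]
  6. access elk: HIT. Cache (LRU->MRU): [yak cherry elk]
  7. access yak: HIT. Cache (LRU->MRU): [cherry elk yak]
  8. access pear: MISS. Cache (LRU->MRU): [cherry elk yak pear]
  9. access yak: HIT. Cache (LRU->MRU): [cherry elk pear yak]
  10. access cherry: HIT. Cache (LRU->MRU): [elk pear yak cherry]
  11. access elk: HIT. Cache (LRU->MRU): [pear yak cherry elk]
  12. access cherry: HIT. Cache (LRU->MRU): [pear yak elk cherry]
  13. access yak: HIT. Cache (LRU->MRU): [pear elk cherry yak]
  14. access pear: HIT. Cache (LRU->MRU): [elk cherry yak pear]
  15. access cherry: HIT. Cache (LRU->MRU): [elk yak pear cherry]
  16. access cherry: HIT. Cache (LRU->MRU): [elk yak pear cherry]
  17. access yak: HIT. Cache (LRU->MRU): [elk pear cherry yak]
  18. access elk: HIT. Cache (LRU->MRU): [pear cherry yak elk]
  19. access cherry: HIT. Cache (LRU->MRU): [pear yak elk cherry]
  20. access elk: HIT. Cache (LRU->MRU): [pear yak cherry elk]
  21. access jay: MISS, evict pear. Cache (LRU->MRU): [yak cherry elk jay]
Total: 16 hits, 5 misses, 1 evictions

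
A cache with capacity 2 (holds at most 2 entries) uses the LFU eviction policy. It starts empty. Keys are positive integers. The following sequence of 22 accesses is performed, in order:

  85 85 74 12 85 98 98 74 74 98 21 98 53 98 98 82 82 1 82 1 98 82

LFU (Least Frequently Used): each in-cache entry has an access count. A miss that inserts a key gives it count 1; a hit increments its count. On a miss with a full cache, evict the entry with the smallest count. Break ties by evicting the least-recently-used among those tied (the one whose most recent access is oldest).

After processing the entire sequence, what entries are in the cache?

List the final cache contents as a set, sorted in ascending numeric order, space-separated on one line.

LFU simulation (capacity=2):
  1. access 85: MISS. Cache: [85(c=1)]
  2. access 85: HIT, count now 2. Cache: [85(c=2)]
  3. access 74: MISS. Cache: [74(c=1) 85(c=2)]
  4. access 12: MISS, evict 74(c=1). Cache: [12(c=1) 85(c=2)]
  5. access 85: HIT, count now 3. Cache: [12(c=1) 85(c=3)]
  6. access 98: MISS, evict 12(c=1). Cache: [98(c=1) 85(c=3)]
  7. access 98: HIT, count now 2. Cache: [98(c=2) 85(c=3)]
  8. access 74: MISS, evict 98(c=2). Cache: [74(c=1) 85(c=3)]
  9. access 74: HIT, count now 2. Cache: [74(c=2) 85(c=3)]
  10. access 98: MISS, evict 74(c=2). Cache: [98(c=1) 85(c=3)]
  11. access 21: MISS, evict 98(c=1). Cache: [21(c=1) 85(c=3)]
  12. access 98: MISS, evict 21(c=1). Cache: [98(c=1) 85(c=3)]
  13. access 53: MISS, evict 98(c=1). Cache: [53(c=1) 85(c=3)]
  14. access 98: MISS, evict 53(c=1). Cache: [98(c=1) 85(c=3)]
  15. access 98: HIT, count now 2. Cache: [98(c=2) 85(c=3)]
  16. access 82: MISS, evict 98(c=2). Cache: [82(c=1) 85(c=3)]
  17. access 82: HIT, count now 2. Cache: [82(c=2) 85(c=3)]
  18. access 1: MISS, evict 82(c=2). Cache: [1(c=1) 85(c=3)]
  19. access 82: MISS, evict 1(c=1). Cache: [82(c=1) 85(c=3)]
  20. access 1: MISS, evict 82(c=1). Cache: [1(c=1) 85(c=3)]
  21. access 98: MISS, evict 1(c=1). Cache: [98(c=1) 85(c=3)]
  22. access 82: MISS, evict 98(c=1). Cache: [82(c=1) 85(c=3)]
Total: 6 hits, 16 misses, 14 evictions

Answer: 82 85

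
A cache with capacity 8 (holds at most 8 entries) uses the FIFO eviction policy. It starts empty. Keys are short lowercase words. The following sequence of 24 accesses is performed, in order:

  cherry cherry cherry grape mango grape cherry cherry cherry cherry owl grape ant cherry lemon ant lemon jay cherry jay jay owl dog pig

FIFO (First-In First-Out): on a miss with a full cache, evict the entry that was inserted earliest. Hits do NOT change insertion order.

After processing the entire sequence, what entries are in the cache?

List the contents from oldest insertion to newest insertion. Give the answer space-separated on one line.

FIFO simulation (capacity=8):
  1. access cherry: MISS. Cache (old->new): [cherry]
  2. access cherry: HIT. Cache (old->new): [cherry]
  3. access cherry: HIT. Cache (old->new): [cherry]
  4. access grape: MISS. Cache (old->new): [cherry grape]
  5. access mango: MISS. Cache (old->new): [cherry grape mango]
  6. access grape: HIT. Cache (old->new): [cherry grape mango]
  7. access cherry: HIT. Cache (old->new): [cherry grape mango]
  8. access cherry: HIT. Cache (old->new): [cherry grape mango]
  9. access cherry: HIT. Cache (old->new): [cherry grape mango]
  10. access cherry: HIT. Cache (old->new): [cherry grape mango]
  11. access owl: MISS. Cache (old->new): [cherry grape mango owl]
  12. access grape: HIT. Cache (old->new): [cherry grape mango owl]
  13. access ant: MISS. Cache (old->new): [cherry grape mango owl ant]
  14. access cherry: HIT. Cache (old->new): [cherry grape mango owl ant]
  15. access lemon: MISS. Cache (old->new): [cherry grape mango owl ant lemon]
  16. access ant: HIT. Cache (old->new): [cherry grape mango owl ant lemon]
  17. access lemon: HIT. Cache (old->new): [cherry grape mango owl ant lemon]
  18. access jay: MISS. Cache (old->new): [cherry grape mango owl ant lemon jay]
  19. access cherry: HIT. Cache (old->new): [cherry grape mango owl ant lemon jay]
  20. access jay: HIT. Cache (old->new): [cherry grape mango owl ant lemon jay]
  21. access jay: HIT. Cache (old->new): [cherry grape mango owl ant lemon jay]
  22. access owl: HIT. Cache (old->new): [cherry grape mango owl ant lemon jay]
  23. access dog: MISS. Cache (old->new): [cherry grape mango owl ant lemon jay dog]
  24. access pig: MISS, evict cherry. Cache (old->new): [grape mango owl ant lemon jay dog pig]
Total: 15 hits, 9 misses, 1 evictions

Answer: grape mango owl ant lemon jay dog pig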